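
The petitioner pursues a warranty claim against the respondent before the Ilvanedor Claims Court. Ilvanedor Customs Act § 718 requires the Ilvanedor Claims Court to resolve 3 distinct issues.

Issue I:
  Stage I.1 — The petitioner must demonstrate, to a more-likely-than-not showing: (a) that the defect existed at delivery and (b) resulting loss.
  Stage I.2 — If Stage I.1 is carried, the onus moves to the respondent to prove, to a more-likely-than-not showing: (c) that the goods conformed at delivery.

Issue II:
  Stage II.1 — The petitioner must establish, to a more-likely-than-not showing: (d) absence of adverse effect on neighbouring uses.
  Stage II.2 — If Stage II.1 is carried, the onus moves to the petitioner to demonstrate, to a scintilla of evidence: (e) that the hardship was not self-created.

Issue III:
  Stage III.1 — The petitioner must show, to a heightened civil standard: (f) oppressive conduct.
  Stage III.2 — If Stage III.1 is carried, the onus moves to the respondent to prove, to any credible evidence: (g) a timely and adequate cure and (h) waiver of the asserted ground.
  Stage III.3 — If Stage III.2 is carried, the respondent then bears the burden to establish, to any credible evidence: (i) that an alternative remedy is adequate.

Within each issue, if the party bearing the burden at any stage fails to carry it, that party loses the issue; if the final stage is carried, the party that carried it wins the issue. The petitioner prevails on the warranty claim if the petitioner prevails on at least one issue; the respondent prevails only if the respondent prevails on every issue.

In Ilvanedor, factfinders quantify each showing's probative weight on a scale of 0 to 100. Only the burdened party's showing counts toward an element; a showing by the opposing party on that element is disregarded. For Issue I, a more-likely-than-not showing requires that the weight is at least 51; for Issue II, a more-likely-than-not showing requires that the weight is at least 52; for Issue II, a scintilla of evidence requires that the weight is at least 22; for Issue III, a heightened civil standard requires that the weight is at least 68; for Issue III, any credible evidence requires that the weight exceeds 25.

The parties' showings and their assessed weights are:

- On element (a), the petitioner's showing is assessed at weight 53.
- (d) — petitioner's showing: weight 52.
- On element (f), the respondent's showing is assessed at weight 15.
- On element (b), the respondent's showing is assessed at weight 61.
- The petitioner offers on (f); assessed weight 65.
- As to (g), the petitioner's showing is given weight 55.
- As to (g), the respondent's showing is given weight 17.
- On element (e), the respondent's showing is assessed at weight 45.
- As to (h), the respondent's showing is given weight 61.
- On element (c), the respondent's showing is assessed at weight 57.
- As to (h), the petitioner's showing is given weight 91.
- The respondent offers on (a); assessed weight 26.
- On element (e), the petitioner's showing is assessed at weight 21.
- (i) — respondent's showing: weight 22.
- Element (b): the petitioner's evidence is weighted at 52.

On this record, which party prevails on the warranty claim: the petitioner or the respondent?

respondent

— Issue I —
Stage I.1 — burden on petitioner; standard: a more-likely-than-not showing (weight is at least 51).
    (a): 53 (respondent's 26 disregarded) ≥ 51 [met]
    (b): 52 (respondent's 61 disregarded) ≥ 51 [met]
  Stage I.1 is satisfied; the onus moves to the respondent.
Stage I.2 — burden on respondent; standard: a more-likely-than-not showing (weight is at least 51).
    (c): 57 ≥ 51 [met]
  Stage I.2 carried; the final stage is satisfied.
All stages carried — the respondent prevails on this issue.
— Issue II —
Stage II.1 — burden on petitioner; standard: a more-likely-than-not showing (weight is at least 52).
    (d): 52 ≥ 52 [met]
  Stage II.1 is satisfied; the petitioner continues to bear the burden.
Stage II.2 — burden on petitioner; standard: a scintilla of evidence (weight is at least 22).
    (e): 21 (respondent's 45 disregarded) < 22 [not met]
  The petitioner does not carry Stage II.2.
The analysis ends at Stage II.2; the respondent prevails on this issue.
— Issue III —
Stage III.1 (petitioner, a heightened civil standard, weight is at least 68): (f) 65 (respondent's 15 disregarded) < 68 — fails.
  The petitioner does not carry Stage III.1.
So the respondent prevails on this issue.
Per-issue: Issue I → respondent; Issue II → respondent; Issue III → respondent. The petitioner must prevail on at least one issue; overall, the respondent prevails.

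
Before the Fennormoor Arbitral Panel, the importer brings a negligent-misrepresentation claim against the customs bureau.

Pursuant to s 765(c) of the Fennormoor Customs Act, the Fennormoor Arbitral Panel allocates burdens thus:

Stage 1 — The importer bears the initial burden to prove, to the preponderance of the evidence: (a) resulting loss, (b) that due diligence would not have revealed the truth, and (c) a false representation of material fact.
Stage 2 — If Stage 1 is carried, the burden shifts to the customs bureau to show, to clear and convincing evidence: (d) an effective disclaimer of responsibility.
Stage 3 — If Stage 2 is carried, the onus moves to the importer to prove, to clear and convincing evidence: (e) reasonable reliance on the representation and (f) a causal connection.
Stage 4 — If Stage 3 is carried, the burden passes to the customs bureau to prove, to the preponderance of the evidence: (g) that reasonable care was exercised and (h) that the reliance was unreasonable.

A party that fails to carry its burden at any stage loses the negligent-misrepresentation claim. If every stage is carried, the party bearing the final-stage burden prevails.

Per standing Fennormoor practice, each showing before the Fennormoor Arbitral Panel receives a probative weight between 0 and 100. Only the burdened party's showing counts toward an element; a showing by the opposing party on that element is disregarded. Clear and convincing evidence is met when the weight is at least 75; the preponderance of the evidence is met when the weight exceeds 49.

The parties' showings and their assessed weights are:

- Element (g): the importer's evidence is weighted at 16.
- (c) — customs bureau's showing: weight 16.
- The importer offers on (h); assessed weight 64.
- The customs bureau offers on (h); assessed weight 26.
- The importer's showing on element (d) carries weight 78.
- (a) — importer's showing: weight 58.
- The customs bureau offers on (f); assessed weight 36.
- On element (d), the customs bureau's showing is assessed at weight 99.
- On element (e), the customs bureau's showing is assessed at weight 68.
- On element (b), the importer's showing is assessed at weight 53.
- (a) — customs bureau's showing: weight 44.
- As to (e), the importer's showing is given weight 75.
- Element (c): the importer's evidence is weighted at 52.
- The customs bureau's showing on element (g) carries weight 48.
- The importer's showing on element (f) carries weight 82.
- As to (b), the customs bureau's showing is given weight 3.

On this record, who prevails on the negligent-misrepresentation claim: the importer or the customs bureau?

importer

At Stage 1 the importer must meet the preponderance of the evidence (weight exceeds 49): on (a) the weight is 58 (the customs bureau's 44 is given no effect), > 49, so (a) meets the standard; on (b) the weight is 53 (the customs bureau's 3 is given no effect), which does exceed 49, so (b) meets the standard; on (c) the weight is 52 (the customs bureau's 16 is given no effect), which does exceed 49, so (c) meets the standard.
  Stage 1 is satisfied; the onus moves to the customs bureau.
At Stage 2 the customs bureau must meet clear and convincing evidence (weight is at least 75): on (d) the weight is 99 (the importer's 78 is given no effect), ≥ 75, so (d) meets the standard.
  Stage 2 carried; the burden shifts to the importer.
At Stage 3 the importer must meet clear and convincing evidence (weight is at least 75): on (e) the weight is 75 (the customs bureau's 68 is given no effect), which does reach 75, so (e) meets the standard; on (f) the weight is 82 (the customs bureau's 36 is given no effect), which does reach 75, so (f) meets the standard.
  Stage 3 carried; the burden shifts to the customs bureau.
At Stage 4 the customs bureau must meet the preponderance of the evidence (weight exceeds 49): on (g) the weight is 48 (the importer's 16 is given no effect), which does not exceed 49, so (g) does not meet the standard; on (h) the weight is 26 (the importer's 64 is given no effect), ≤ 49, so (h) does not meet the standard.
  Not every element is met, so the customs bureau fails to carry Stage 4.
So the importer prevails.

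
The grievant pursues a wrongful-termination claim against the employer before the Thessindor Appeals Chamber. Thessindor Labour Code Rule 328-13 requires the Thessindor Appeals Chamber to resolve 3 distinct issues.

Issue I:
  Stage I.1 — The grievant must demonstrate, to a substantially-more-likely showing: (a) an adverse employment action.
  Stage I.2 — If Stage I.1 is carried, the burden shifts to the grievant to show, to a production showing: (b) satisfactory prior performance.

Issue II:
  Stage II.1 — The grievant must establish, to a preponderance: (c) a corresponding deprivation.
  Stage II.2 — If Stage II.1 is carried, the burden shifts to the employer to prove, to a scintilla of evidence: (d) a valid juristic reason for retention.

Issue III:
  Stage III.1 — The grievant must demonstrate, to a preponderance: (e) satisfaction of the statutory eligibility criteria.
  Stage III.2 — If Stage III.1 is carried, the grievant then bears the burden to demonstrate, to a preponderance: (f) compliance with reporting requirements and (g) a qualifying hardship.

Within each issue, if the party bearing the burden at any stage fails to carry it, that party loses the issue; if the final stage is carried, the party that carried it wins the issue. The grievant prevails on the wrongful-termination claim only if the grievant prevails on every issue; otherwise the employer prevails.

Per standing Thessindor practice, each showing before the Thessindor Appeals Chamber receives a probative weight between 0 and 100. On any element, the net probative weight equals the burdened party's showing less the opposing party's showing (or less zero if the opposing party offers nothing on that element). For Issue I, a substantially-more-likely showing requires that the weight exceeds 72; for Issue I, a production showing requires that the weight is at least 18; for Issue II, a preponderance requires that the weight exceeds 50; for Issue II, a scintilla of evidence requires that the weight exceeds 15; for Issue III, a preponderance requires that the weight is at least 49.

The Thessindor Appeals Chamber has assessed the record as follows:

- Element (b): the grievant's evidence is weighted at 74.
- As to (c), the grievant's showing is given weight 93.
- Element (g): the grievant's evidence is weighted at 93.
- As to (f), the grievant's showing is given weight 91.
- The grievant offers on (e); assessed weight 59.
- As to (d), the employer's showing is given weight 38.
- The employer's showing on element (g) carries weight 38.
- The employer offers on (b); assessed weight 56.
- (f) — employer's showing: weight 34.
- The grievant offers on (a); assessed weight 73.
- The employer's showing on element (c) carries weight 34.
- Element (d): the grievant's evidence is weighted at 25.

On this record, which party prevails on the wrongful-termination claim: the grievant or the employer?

grievant

— Issue I —
At Stage I.1 the grievant must meet a substantially-more-likely showing (weight exceeds 72): on (a) the weight is 73, > 72, so (a) meets the standard.
  Stage I.1 is satisfied; the grievant continues to bear the burden.
At Stage I.2 the grievant must meet a production showing (weight is at least 18): on (b) the weight is 74 less the opposing 56 gives net 18, ≥ 18, so (b) meets the standard.
  All elements met at the final stage.
Every stage carried; the grievant prevails on this issue.
— Issue II —
At Stage II.1 the grievant must meet a preponderance (weight exceeds 50): on (c) the weight is 93 less the opposing 34 gives net 59, which does exceed 50, so (c) meets the standard.
  Stage II.1 is satisfied; the onus moves to the employer.
At Stage II.2 the employer must meet a scintilla of evidence (weight exceeds 15): on (d) the weight is 38 less the opposing 25 gives net 13, which does not exceed 15, so (d) does not meet the standard.
  Stage II.2 not carried; the employer fails its burden.
The analysis ends at Stage II.2; the grievant prevails on this issue.
— Issue III —
At Stage III.1 the grievant must meet a preponderance (weight is at least 49): on (e) the weight is 59, which does reach 49, so (e) meets the standard.
  Stage III.1 carried; the burden remains with the grievant.
At Stage III.2 the grievant must meet a preponderance (weight is at least 49): on (f) the weight is 91 less the opposing 34 gives net 57, ≥ 49, so (f) meets the standard; on (g) the weight is 93 less the opposing 38 gives net 55, which does reach 49, so (g) meets the standard.
  All elements met at the final stage.
All stages carried — the grievant prevails on this issue.
Per-issue: Issue I → grievant; Issue II → grievant; Issue III → grievant. The grievant must prevail on every issue; overall, the grievant prevails.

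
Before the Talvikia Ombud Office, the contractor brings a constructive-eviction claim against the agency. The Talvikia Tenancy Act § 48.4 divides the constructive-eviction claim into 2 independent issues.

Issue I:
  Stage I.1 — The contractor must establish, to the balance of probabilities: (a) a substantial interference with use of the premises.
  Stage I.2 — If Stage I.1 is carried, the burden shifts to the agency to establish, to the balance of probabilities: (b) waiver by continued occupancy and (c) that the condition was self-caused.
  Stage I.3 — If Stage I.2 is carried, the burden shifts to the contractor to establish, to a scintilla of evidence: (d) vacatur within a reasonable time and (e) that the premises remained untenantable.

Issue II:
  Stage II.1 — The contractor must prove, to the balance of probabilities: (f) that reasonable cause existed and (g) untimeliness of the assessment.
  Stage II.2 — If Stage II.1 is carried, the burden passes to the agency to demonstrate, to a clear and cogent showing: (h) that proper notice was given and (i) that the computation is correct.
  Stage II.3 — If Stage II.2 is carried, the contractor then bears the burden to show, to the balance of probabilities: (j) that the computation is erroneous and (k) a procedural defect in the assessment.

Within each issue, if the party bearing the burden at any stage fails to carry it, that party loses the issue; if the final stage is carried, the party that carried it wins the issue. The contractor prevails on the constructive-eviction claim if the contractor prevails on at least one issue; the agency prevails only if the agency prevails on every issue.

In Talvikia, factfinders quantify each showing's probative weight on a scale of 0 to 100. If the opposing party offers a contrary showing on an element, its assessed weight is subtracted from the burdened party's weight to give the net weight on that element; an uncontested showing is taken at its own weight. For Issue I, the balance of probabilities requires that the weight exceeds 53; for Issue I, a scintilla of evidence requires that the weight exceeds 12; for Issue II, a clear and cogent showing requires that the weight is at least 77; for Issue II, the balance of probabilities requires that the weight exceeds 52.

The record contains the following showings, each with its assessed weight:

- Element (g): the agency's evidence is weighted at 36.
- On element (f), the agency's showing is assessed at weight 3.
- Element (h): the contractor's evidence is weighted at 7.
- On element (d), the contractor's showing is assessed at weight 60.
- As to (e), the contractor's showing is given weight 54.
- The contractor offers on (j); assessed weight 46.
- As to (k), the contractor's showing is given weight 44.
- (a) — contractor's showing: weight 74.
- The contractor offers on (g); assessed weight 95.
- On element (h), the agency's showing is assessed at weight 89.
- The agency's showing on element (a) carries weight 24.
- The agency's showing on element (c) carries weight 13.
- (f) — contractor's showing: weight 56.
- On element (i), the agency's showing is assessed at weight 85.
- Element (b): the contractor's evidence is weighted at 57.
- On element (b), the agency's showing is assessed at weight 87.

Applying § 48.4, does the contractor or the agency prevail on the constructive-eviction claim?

— Issue I —
At Stage I.1 the contractor must meet the balance of probabilities (weight exceeds 53): on (a) the weight is 74 less the opposing 24 gives net 50, ≤ 53, so (a) does not meet the standard.
  Not every element is met, so the contractor fails to carry Stage I.1.
The agency prevails on this issue.
— Issue II —
Stage II.1 (contractor, the balance of probabilities, weight exceeds 52): (f) net 56−3=53 > 52 — meets; (g) net 95−36=59 > 52 — meets.
  The contractor carries Stage II.1; the agency now bears the burden.
Stage II.2 (agency, a clear and cogent showing, weight is at least 77): (h) net 89−7=82 ≥ 77 — meets; (i) 85 ≥ 77 — meets.
  All elements met. The burden passes to the contractor.
Stage II.3 (contractor, the balance of probabilities, weight exceeds 52): (j) 46 ≤ 52 — fails; (k) 44 ≤ 52 — fails.
  The contractor does not carry Stage II.3.
The analysis ends at Stage II.3; the agency prevails on this issue.
Per-issue: Issue I → agency; Issue II → agency. The contractor must prevail on at least one issue; overall, the agency prevails.

agency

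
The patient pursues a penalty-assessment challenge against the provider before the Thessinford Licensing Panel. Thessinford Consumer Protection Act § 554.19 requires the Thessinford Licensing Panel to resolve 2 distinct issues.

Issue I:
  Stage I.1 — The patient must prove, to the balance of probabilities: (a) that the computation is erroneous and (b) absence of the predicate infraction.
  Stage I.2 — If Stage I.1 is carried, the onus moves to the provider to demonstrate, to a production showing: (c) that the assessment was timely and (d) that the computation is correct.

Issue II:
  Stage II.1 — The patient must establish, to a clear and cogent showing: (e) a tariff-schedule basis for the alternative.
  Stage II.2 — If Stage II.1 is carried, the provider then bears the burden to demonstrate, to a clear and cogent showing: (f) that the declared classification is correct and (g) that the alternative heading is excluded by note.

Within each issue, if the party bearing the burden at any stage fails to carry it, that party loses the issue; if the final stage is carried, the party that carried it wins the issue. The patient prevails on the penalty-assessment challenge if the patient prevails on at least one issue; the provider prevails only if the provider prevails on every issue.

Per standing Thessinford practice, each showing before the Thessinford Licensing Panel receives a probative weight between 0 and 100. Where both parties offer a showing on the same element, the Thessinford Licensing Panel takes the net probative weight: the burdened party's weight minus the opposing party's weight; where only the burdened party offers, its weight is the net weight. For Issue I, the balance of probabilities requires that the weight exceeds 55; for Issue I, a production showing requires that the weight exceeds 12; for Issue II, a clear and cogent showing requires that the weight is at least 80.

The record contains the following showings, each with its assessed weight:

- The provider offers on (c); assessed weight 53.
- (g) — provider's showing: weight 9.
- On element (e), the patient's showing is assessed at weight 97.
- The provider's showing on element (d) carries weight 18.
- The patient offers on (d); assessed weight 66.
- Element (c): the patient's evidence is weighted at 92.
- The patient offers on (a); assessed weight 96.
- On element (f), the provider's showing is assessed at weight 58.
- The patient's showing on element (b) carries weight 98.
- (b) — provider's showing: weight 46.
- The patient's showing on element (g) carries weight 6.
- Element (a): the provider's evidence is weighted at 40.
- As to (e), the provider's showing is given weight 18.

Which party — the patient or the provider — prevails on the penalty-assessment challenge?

provider

— Issue I —
Stage I.1 — burden on patient; standard: the balance of probabilities (weight exceeds 55).
    (a): 96 − 40 = 56 > 55 [met]
    (b): 98 − 46 = 52 ≤ 55 [not met]
  The patient does not carry Stage I.1.
So the provider prevails on this issue.
— Issue II —
At Stage II.1 the patient must meet a clear and cogent showing (weight is at least 80): on (e) the weight is 97 less the opposing 18 gives net 79, which does not reach 80, so (e) does not meet the standard.
  Not every element is met, so the patient fails to carry Stage II.1.
The analysis ends at Stage II.1; the provider prevails on this issue.
Per-issue: Issue I → provider; Issue II → provider. The patient must prevail on at least one issue; overall, the provider prevails.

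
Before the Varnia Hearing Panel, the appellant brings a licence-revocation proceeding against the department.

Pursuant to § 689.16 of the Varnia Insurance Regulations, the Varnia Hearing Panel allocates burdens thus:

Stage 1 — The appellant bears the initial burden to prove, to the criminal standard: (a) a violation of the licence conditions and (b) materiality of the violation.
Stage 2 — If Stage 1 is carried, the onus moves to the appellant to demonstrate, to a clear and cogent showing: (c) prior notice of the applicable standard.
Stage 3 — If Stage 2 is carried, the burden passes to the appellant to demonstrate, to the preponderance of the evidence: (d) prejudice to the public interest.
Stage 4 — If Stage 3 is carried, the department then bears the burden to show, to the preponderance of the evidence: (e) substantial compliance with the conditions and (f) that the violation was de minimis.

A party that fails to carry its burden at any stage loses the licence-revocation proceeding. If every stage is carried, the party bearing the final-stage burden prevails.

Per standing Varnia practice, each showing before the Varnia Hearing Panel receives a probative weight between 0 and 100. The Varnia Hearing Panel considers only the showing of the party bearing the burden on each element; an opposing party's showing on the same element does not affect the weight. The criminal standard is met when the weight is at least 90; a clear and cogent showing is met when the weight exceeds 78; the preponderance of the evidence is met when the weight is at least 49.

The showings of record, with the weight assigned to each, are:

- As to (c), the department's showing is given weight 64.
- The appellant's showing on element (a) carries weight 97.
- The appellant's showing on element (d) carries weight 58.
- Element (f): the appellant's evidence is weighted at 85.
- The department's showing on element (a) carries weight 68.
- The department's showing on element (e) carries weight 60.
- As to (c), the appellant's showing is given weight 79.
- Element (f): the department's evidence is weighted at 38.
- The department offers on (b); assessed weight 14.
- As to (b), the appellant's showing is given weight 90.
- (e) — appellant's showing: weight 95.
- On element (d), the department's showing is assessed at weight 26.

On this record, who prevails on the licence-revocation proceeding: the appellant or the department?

appellant

At Stage 1 the appellant must meet the criminal standard (weight is at least 90): on (a) the weight is 97 (the department's 68 is given no effect), which does reach 90, so (a) meets the standard; on (b) the weight is 90 (the department's 14 is given no effect), which does reach 90, so (b) meets the standard.
  Stage 1 is satisfied; the appellant continues to bear the burden.
At Stage 2 the appellant must meet a clear and cogent showing (weight exceeds 78): on (c) the weight is 79 (the department's 64 is given no effect), which does exceed 78, so (c) meets the standard.
  All elements met. The appellant retains the burden for Stage 3.
At Stage 3 the appellant must meet the preponderance of the evidence (weight is at least 49): on (d) the weight is 58 (the department's 26 is given no effect), which does reach 49, so (d) meets the standard.
  Stage 3 carried; the burden shifts to the department.
At Stage 4 the department must meet the preponderance of the evidence (weight is at least 49): on (e) the weight is 60 (the appellant's 95 is given no effect), ≥ 49, so (e) meets the standard; on (f) the weight is 38 (the appellant's 85 is given no effect), which does not reach 49, so (f) does not meet the standard.
  The department does not carry Stage 4.
The analysis ends at Stage 4; the appellant prevails.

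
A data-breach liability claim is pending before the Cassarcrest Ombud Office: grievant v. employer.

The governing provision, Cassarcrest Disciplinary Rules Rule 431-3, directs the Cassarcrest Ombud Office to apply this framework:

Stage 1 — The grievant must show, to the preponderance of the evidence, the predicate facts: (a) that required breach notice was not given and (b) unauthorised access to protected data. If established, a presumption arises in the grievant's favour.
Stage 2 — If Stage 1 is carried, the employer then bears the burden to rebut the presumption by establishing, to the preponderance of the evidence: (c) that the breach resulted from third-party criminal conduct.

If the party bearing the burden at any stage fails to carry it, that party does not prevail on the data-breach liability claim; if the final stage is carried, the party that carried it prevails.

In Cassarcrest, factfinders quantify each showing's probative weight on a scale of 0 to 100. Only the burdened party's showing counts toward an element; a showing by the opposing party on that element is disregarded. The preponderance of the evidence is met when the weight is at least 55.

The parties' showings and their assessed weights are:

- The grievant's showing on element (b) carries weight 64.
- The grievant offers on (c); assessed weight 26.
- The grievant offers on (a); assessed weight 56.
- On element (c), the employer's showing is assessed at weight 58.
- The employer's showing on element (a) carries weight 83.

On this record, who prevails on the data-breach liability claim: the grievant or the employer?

employer

Stage 1 (grievant, the preponderance of the evidence, weight is at least 55): (a) 56 (employer's 83 disregarded) ≥ 55 — meets; (b) 64 ≥ 55 — meets.
  Stage 1 carried; the burden shifts to the employer.
Stage 2 (employer, the preponderance of the evidence, weight is at least 55): (c) 58 (grievant's 26 disregarded) ≥ 55 — meets.
  Stage 2 carried; the final stage is satisfied.
Every stage carried; the employer prevails.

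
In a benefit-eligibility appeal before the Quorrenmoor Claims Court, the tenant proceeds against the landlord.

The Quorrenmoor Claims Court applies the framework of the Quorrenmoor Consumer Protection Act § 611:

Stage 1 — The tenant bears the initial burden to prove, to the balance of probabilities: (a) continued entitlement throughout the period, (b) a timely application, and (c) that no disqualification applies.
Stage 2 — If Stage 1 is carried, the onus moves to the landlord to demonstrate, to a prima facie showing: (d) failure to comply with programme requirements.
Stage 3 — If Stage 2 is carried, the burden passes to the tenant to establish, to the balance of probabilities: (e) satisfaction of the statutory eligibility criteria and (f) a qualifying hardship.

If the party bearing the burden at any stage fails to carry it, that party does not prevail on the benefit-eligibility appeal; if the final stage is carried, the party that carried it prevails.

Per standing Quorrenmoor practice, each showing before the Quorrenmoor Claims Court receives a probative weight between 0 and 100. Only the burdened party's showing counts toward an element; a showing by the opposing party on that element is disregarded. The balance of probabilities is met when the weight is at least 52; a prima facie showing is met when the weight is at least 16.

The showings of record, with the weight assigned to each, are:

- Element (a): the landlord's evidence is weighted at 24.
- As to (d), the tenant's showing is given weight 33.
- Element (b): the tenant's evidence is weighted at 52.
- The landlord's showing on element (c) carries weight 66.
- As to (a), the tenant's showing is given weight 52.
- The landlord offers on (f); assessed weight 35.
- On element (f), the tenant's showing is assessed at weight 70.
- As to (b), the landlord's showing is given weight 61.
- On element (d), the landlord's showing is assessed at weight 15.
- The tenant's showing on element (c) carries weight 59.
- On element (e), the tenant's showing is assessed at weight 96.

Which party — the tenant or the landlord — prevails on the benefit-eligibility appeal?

tenant

Stage 1 (tenant, the balance of probabilities, weight is at least 52): (a) 52 (landlord's 24 disregarded) ≥ 52 — meets; (b) 52 (landlord's 61 disregarded) ≥ 52 — meets; (c) 59 (landlord's 66 disregarded) ≥ 52 — meets.
  All elements met. The burden passes to the landlord.
Stage 2 (landlord, a prima facie showing, weight is at least 16): (d) 15 (tenant's 33 disregarded) < 16 — fails.
  The landlord does not carry Stage 2.
The analysis ends at Stage 2; the tenant prevails.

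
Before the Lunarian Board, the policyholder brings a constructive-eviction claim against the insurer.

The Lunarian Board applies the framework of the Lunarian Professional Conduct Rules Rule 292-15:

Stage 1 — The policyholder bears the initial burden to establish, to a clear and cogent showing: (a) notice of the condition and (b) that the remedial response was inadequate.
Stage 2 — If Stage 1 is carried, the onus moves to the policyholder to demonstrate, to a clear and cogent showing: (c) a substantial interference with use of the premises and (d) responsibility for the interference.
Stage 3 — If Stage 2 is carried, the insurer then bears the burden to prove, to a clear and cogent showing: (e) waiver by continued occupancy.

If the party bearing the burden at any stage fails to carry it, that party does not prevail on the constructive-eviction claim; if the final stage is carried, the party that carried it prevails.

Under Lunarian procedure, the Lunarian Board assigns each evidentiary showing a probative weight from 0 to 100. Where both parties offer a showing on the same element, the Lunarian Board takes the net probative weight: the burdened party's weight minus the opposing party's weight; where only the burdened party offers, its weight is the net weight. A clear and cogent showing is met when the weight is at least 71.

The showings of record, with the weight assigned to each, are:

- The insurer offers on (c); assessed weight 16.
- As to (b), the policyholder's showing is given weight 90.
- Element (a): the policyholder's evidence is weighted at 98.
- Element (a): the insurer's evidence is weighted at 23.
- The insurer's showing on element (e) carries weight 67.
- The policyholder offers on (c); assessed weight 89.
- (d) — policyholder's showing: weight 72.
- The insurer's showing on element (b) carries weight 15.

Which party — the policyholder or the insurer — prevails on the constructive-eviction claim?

At Stage 1 the policyholder must meet a clear and cogent showing (weight is at least 71): on (a) the weight is 98 less the opposing 23 gives net 75, which does reach 71, so (a) meets the standard; on (b) the weight is 90 less the opposing 15 gives net 75, ≥ 71, so (b) meets the standard.
  Stage 1 carried; the burden remains with the policyholder.
At Stage 2 the policyholder must meet a clear and cogent showing (weight is at least 71): on (c) the weight is 89 less the opposing 16 gives net 73, which does reach 71, so (c) meets the standard; on (d) the weight is 72, which does reach 71, so (d) meets the standard.
  All elements met. The burden passes to the insurer.
At Stage 3 the insurer must meet a clear and cogent showing (weight is at least 71): on (e) the weight is 67, < 71, so (e) does not meet the standard.
  Stage 3 not carried; the insurer fails its burden.
The analysis ends at Stage 3; the policyholder prevails.

policyholder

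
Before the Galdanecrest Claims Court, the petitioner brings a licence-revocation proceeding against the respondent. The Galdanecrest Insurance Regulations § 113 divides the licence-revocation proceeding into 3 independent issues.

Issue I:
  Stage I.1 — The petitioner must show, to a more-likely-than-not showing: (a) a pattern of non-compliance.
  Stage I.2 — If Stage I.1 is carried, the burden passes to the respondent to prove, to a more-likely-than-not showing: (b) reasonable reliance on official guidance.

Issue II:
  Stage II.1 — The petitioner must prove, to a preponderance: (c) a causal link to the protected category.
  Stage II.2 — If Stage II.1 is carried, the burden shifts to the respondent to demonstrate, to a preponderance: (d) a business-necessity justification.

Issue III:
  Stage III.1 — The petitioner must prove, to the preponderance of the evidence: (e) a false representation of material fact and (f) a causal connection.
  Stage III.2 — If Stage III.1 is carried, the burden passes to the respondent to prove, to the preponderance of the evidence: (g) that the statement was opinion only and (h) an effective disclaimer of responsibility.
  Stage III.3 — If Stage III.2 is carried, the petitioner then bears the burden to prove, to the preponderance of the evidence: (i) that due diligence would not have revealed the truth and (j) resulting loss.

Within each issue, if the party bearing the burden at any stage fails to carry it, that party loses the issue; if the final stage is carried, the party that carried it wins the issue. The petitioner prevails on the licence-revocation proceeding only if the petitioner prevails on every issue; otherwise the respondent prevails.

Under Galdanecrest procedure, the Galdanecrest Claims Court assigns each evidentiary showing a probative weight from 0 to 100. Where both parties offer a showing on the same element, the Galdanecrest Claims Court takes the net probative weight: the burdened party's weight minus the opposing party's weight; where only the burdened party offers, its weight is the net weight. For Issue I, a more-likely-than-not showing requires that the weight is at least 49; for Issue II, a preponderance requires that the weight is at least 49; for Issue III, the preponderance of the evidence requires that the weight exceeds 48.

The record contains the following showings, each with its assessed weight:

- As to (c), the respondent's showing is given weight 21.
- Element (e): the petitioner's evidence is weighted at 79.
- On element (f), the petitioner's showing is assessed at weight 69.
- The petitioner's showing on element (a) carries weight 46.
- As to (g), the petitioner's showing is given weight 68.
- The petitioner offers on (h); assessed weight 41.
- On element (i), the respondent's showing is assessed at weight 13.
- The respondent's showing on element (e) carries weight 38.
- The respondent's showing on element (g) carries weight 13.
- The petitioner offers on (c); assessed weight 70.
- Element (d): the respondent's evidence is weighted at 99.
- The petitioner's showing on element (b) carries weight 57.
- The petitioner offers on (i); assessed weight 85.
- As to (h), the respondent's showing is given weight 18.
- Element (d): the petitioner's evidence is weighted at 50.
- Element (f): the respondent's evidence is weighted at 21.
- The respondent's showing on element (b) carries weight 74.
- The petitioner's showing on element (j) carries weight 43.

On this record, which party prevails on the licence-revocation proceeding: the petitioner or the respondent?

respondent

— Issue I —
Stage I.1 — burden on petitioner; standard: a more-likely-than-not showing (weight is at least 49).
    (a): 46 < 49 [not met]
  Stage I.1 not carried; the petitioner fails its burden.
So the respondent prevails on this issue.
— Issue II —
At Stage II.1 the petitioner must meet a preponderance (weight is at least 49): on (c) the weight is 70 less the opposing 21 gives net 49, ≥ 49, so (c) meets the standard.
  Stage II.1 is satisfied; the onus moves to the respondent.
At Stage II.2 the respondent must meet a preponderance (weight is at least 49): on (d) the weight is 99 less the opposing 50 gives net 49, ≥ 49, so (d) meets the standard.
  The respondent carries the last stage.
Every stage carried; the respondent prevails on this issue.
— Issue III —
Stage III.1 (petitioner, the preponderance of the evidence, weight exceeds 48): (e) net 79−38=41 ≤ 48 — fails; (f) net 69−21=48 ≤ 48 — fails.
  Stage III.1 not carried; the petitioner fails its burden.
So the respondent prevails on this issue.
Per-issue: Issue I → respondent; Issue II → respondent; Issue III → respondent. The petitioner must prevail on every issue; overall, the respondent prevails.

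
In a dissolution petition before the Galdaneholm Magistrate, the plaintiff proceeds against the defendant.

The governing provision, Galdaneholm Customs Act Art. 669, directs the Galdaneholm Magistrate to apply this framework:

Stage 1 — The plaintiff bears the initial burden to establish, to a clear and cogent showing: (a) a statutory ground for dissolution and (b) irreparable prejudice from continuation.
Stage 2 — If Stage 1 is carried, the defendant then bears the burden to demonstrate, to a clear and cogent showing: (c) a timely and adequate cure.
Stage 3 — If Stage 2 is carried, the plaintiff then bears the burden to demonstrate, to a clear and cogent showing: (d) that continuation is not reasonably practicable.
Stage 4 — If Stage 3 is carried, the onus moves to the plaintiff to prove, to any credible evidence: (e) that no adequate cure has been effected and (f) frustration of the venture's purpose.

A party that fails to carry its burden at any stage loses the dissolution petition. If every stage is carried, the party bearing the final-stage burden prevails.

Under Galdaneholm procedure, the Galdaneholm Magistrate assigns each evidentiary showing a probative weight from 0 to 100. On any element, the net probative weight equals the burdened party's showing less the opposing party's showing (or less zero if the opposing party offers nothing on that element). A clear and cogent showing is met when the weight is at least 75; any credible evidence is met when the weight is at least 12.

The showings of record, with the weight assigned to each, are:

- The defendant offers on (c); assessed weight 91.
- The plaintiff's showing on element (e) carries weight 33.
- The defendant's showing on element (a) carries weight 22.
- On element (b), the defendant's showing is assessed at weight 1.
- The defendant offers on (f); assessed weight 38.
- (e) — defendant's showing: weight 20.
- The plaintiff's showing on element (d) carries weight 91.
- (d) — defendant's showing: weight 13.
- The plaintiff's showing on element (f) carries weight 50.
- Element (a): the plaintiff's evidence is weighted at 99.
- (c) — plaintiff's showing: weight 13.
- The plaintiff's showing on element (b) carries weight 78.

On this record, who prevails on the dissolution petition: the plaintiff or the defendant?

Stage 1 (plaintiff, a clear and cogent showing, weight is at least 75): (a) net 99−22=77 ≥ 75 — meets; (b) net 78−1=77 ≥ 75 — meets.
  The plaintiff carries Stage 1; the defendant now bears the burden.
Stage 2 (defendant, a clear and cogent showing, weight is at least 75): (c) net 91−13=78 ≥ 75 — meets.
  All elements met. The burden passes to the plaintiff.
Stage 3 (plaintiff, a clear and cogent showing, weight is at least 75): (d) net 91−13=78 ≥ 75 — meets.
  Stage 3 carried; the burden remains with the plaintiff.
Stage 4 (plaintiff, any credible evidence, weight is at least 12): (e) net 33−20=13 ≥ 12 — meets; (f) net 50−38=12 ≥ 12 — meets.
  The plaintiff carries the last stage.
All stages carried — the plaintiff prevails.

plaintiff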